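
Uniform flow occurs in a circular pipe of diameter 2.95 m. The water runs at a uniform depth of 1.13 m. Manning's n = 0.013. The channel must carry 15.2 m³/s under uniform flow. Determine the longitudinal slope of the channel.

S = 0.013

For a circular section of diameter D = 2.95 m at depth y = 1.13 m, the central angle is θ = 2 arccos(1 − 2y/D) = 2.669 rad. Then A = (D²/8)(θ − sin θ) = 2.409 m² and P = Dθ/2 = 3.937 m.
Hydraulic radius R = A/P = 2.409/3.937 = 0.6118 m.
From Manning's equation, S = [nQ / (1 A R^(2/3))]² = [0.013 × 15.2 / (1 × 2.409 × 0.6118^(2/3))]² = 0.013.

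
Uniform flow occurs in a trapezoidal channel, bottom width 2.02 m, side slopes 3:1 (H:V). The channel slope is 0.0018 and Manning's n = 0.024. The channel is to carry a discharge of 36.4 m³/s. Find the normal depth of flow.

y_n = 2.17 m

Manning's equation rearranged: A R^(2/3) = nQ / (1·√S) = 0.024 × 36.4 / (√0.0018) = 20.59.
Try y = 1.85 m: A R^(2/3) = 14.2 — too small.
Try y = 2.17 m: A R^(2/3) = 20.62 — matches.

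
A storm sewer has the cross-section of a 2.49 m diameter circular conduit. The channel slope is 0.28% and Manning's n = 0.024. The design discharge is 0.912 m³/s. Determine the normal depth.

Manning's equation rearranged: A R^(2/3) = nQ / (1·√S) = 0.024 × 0.912 / (√0.0028) = 0.4136.
Try y = 0.721 m: A R^(2/3) = 0.649 — over.
Try y = 0.574 m: A R^(2/3) = 0.4138 — close enough.

y_n = 0.574 m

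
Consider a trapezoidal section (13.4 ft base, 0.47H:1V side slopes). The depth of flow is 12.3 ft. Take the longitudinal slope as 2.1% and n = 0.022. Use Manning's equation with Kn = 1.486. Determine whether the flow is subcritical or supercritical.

With bottom width b = 13.4 ft and side slope z = 0.47: A = (b + zy)y = (13.4 + 0.47×12.3)×12.3 = 235.9 ft²; P = b + 2y√(1+z²) = 13.4 + 2×12.3×1.105 = 40.58 ft.
Hydraulic radius R = A/P = 235.9/40.58 = 5.814 ft.
V = (1.486/n) R^(2/3) √S = (1.486/0.022) × 5.814^(2/3) × √0.021 = 31.65 ft/s. Hydraulic depth D_h = A/T = 235.9/24.96 = 9.451 ft.
Froude number Fr = V/√(g·D_h) = 31.65/√(32.2×9.451) = 1.81, which is greater than 1, so the flow is supercritical.

supercritical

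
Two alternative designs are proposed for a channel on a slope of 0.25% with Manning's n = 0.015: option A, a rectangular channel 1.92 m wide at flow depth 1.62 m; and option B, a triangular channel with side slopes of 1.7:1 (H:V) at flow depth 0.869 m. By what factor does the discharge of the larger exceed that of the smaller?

3.33

Channel A: Flow area A = b·y = 1.92 × 1.62 = 3.11 m². Wetted perimeter P = b + 2y = 1.92 + 2×1.62 = 5.16 m. Hydraulic radius R = A/P = 3.11/5.16 = 0.6028 m. Q_A = (1/0.015)·3.11·0.6028^(2/3)·√0.0025 = 7.398 m³/s.
Channel B: For a triangular section with side slope z = 1.7: A = zy² = 1.7×0.869² = 1.284 m²; P = 2y√(1+z²) = 2×0.869×1.972 = 3.428 m. Hydraulic radius R = A/P = 1.284/3.428 = 0.3745 m. Q_B = (1/0.015)·1.284·0.3745^(2/3)·√0.0025 = 2.223 m³/s.
The larger discharge is 7.398 m³/s and the smaller is 2.223 m³/s; the ratio is 3.33.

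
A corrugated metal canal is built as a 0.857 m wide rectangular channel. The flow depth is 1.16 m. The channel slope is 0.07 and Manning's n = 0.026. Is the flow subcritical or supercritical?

Flow area A = b·y = 0.857 × 1.16 = 0.9941 m². Wetted perimeter P = b + 2y = 0.857 + 2×1.16 = 3.177 m.
Hydraulic radius R = A/P = 0.9941/3.177 = 0.3129 m.
V = (1/n) R^(2/3) √S = (1/0.026) × 0.3129^(2/3) × √0.07 = 4.69 m/s. Hydraulic depth D_h = A/T = 0.9941/0.857 = 1.16 m.
Froude number Fr = V/√(g·D_h) = 4.69/√(9.81×1.16) = 1.39, which is greater than 1, so the flow is supercritical.

supercritical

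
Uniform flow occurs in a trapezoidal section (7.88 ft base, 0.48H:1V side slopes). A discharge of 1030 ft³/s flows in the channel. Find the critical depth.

At critical depth, Q² T / (g A³) = 1, i.e. A³/T = Q²/g = 1030²/32.2 = 32950.
Try y = 6.22 ft: A³/T = 22290 — short.
Try y = 8.01 ft: A³/T = 53200 — over.
Try y = 6.97 ft: A³/T = 32870 — matches.

y_c = 6.97 ft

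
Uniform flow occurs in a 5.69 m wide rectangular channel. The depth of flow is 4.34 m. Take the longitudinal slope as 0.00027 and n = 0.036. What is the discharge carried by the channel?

Flow area A = b·y = 5.69 × 4.34 = 24.69 m². Wetted perimeter P = b + 2y = 5.69 + 2×4.34 = 14.37 m.
Hydraulic radius R = A/P = 24.69/14.37 = 1.718 m.
Manning's equation: Q = (1/n) A R^(2/3) S^(1/2) = (1/0.036) × 24.69 × 1.718^(2/3) × 0.00027^(1/2) = 16.2 m³/s.

Q = 16.2 m³/s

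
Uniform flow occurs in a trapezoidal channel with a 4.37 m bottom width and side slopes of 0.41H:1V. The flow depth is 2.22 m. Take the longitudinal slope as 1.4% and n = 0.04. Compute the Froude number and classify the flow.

subcritical

With bottom width b = 4.37 m and side slope z = 0.41: A = (b + zy)y = (4.37 + 0.41×2.22)×2.22 = 11.72 m²; P = b + 2y√(1+z²) = 4.37 + 2×2.22×1.081 = 9.169 m.
Hydraulic radius R = A/P = 11.72/9.169 = 1.278 m.
V = (1/n) R^(2/3) √S = (1/0.04) × 1.278^(2/3) × √0.014 = 3.484 m/s. Hydraulic depth D_h = A/T = 11.72/6.19 = 1.894 m.
Froude number Fr = V/√(g·D_h) = 3.484/√(9.81×1.894) = 0.808, which is less than 1, so the flow is subcritical.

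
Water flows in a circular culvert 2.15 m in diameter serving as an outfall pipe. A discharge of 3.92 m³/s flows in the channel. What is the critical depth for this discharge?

y_c = 0.925 m

At critical depth, Q² T / (g A³) = 1, i.e. A³/T = Q²/g = 3.92²/9.81 = 1.566.
Trying y = 0.792 m: A³/T = 0.8624 — short.
Trying y = 1.14 m: A³/T = 3.481 — over.
Trying y = 0.925 m: A³/T = 1.566 — matches.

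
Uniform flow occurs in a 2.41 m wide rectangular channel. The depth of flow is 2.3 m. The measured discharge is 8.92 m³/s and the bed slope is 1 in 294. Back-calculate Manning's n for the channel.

Flow area A = b·y = 2.41 × 2.3 = 5.543 m². Wetted perimeter P = b + 2y = 2.41 + 2×2.3 = 7.01 m.
Hydraulic radius R = A/P = 5.543/7.01 = 0.7907 m.
Rearranging Manning's equation: n = (1/Q) A R^(2/3) S^(1/2) = (1/8.92) × 5.543 × 0.7907^(2/3) × √0.003401 = 0.031.

n = 0.031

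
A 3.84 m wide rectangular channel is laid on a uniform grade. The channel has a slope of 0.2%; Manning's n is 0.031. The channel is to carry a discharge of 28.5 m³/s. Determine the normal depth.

y_n = 4.27 m

Manning's equation rearranged: A R^(2/3) = nQ / (1·√S) = 0.031 × 28.5 / (√0.002) = 19.76.
Try y = 4.64 m: A R^(2/3) = 21.85 — over.
Try y = 4.27 m: A R^(2/3) = 19.78 — matches.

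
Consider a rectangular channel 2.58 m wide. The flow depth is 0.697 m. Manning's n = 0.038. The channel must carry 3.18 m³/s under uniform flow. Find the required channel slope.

Flow area A = b·y = 2.58 × 0.697 = 1.798 m². Wetted perimeter P = b + 2y = 2.58 + 2×0.697 = 3.974 m.
Hydraulic radius R = A/P = 1.798/3.974 = 0.4525 m.
From Manning's equation, S = [nQ / (1 A R^(2/3))]² = [0.038 × 3.18 / (1 × 1.798 × 0.4525^(2/3))]² = 0.013.

S = 0.013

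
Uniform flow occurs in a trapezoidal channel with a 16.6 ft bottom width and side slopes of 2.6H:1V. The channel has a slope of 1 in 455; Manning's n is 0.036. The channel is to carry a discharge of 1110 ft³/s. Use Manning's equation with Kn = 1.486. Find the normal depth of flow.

Manning's equation rearranged: A R^(2/3) = nQ / (1.486·√S) = 0.036 × 1110 / (1.486 × √0.002198) = 573.6.
Try y = 5.63 ft: A R^(2/3) = 418.2 — low.
Try y = 7.4 ft: A R^(2/3) = 732.1 — high.
Try y = 6.58 ft: A R^(2/3) = 574.1 — close enough.

y_n = 6.58 ft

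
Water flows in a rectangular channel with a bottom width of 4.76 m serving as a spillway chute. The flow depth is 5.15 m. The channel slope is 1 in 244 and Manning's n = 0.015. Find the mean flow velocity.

Flow area A = b·y = 4.76 × 5.15 = 24.51 m². Wetted perimeter P = b + 2y = 4.76 + 2×5.15 = 15.06 m.
Hydraulic radius R = A/P = 24.51/15.06 = 1.628 m.
From Manning's equation, V = (1/n) R^(2/3) S^(1/2) = (1/0.015) × 1.628^(2/3) × 0.004098^(1/2) = 5.91 m/s.

V = 5.91 m/s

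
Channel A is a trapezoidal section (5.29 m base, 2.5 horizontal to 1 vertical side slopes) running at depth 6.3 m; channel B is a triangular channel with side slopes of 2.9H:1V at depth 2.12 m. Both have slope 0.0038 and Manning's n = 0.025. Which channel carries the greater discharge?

channel A

Channel A: With bottom width b = 5.29 m and side slope z = 2.5: A = (b + zy)y = (5.29 + 2.5×6.3)×6.3 = 132.6 m²; P = b + 2y√(1+z²) = 5.29 + 2×6.3×2.693 = 39.22 m. Hydraulic radius R = A/P = 132.6/39.22 = 3.38 m. Q_A = (1/0.025)·132.6·3.38^(2/3)·√0.0038 = 736.1 m³/s.
Channel B: For a triangular section with side slope z = 2.9: A = zy² = 2.9×2.12² = 13.03 m²; P = 2y√(1+z²) = 2×2.12×3.068 = 13.01 m. Hydraulic radius R = A/P = 13.03/13.01 = 1.002 m. Q_B = (1/0.025)·13.03·1.002^(2/3)·√0.0038 = 32.18 m³/s.
Q_A = 736.1 m³/s vs Q_B = 32.18 m³/s, so channel A carries more.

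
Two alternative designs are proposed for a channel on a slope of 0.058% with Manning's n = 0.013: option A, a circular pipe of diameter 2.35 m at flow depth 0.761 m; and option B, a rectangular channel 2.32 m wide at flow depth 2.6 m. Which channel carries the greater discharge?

channel B

Channel A: For a circular section of diameter D = 2.35 m at depth y = 0.761 m, the central angle is θ = 2 arccos(1 − 2y/D) = 2.421 rad. Then A = (D²/8)(θ − sin θ) = 1.216 m² and P = Dθ/2 = 2.845 m. Hydraulic radius R = A/P = 1.216/2.845 = 0.4275 m. Q_A = (1/0.013)·1.216·0.4275^(2/3)·√0.00058 = 1.279 m³/s.
Channel B: Flow area A = b·y = 2.32 × 2.6 = 6.032 m². Wetted perimeter P = b + 2y = 2.32 + 2×2.6 = 7.52 m. Hydraulic radius R = A/P = 6.032/7.52 = 0.8021 m. Q_B = (1/0.013)·6.032·0.8021^(2/3)·√0.00058 = 9.647 m³/s.
Q_A = 1.279 m³/s vs Q_B = 9.647 m³/s, so channel B carries more.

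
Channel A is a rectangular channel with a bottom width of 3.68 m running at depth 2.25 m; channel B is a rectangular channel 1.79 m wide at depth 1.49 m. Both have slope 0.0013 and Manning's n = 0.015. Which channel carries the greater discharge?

channel A

Channel A: Flow area A = b·y = 3.68 × 2.25 = 8.28 m². Wetted perimeter P = b + 2y = 3.68 + 2×2.25 = 8.18 m. Hydraulic radius R = A/P = 8.28/8.18 = 1.012 m. Q_A = (1/0.015)·8.28·1.012^(2/3)·√0.0013 = 20.06 m³/s.
Channel B: Flow area A = b·y = 1.79 × 1.49 = 2.667 m². Wetted perimeter P = b + 2y = 1.79 + 2×1.49 = 4.77 m. Hydraulic radius R = A/P = 2.667/4.77 = 0.5591 m. Q_B = (1/0.015)·2.667·0.5591^(2/3)·√0.0013 = 4.351 m³/s.
Q_A = 20.06 m³/s vs Q_B = 4.351 m³/s, so channel A carries more.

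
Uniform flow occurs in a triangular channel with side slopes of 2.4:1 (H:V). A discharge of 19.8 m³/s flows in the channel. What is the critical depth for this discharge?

y_c = 1.69 m

At critical depth, Q² T / (g A³) = 1, i.e. A³/T = Q²/g = 19.8²/9.81 = 39.96.
Trying y = 1.92 m: A³/T = 75.14 — too large.
Trying y = 1.41 m: A³/T = 16.05 — too small.
Trying y = 1.69 m: A³/T = 39.7 — matches.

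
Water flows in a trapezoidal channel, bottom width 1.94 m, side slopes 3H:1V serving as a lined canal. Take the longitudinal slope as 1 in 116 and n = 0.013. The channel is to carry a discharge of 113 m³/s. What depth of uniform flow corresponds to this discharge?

Manning's equation rearranged: A R^(2/3) = nQ / (1·√S) = 0.013 × 113 / (√0.008621) = 15.82.
Try y = 1.47 m: A R^(2/3) = 8.249 — low.
Try y = 2.21 m: A R^(2/3) = 21.27 — high.
Try y = 1.95 m: A R^(2/3) = 15.83 — ≈ 15.82.

y_n = 1.95 m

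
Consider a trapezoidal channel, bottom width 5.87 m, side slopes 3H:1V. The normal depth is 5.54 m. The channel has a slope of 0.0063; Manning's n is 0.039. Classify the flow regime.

subcritical

With bottom width b = 5.87 m and side slope z = 3: A = (b + zy)y = (5.87 + 3×5.54)×5.54 = 124.6 m²; P = b + 2y√(1+z²) = 5.87 + 2×5.54×3.162 = 40.91 m.
Hydraulic radius R = A/P = 124.6/40.91 = 3.046 m.
V = (1/n) R^(2/3) √S = (1/0.039) × 3.046^(2/3) × √0.0063 = 4.276 m/s. Hydraulic depth D_h = A/T = 124.6/39.11 = 3.186 m.
Froude number Fr = V/√(g·D_h) = 4.276/√(9.81×3.186) = 0.765, which is less than 1, so the flow is subcritical.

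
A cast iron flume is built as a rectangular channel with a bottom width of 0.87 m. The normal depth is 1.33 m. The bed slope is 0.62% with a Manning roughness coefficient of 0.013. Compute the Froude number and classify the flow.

Flow area A = b·y = 0.87 × 1.33 = 1.157 m². Wetted perimeter P = b + 2y = 0.87 + 2×1.33 = 3.53 m.
Hydraulic radius R = A/P = 1.157/3.53 = 0.3278 m.
V = (1/n) R^(2/3) √S = (1/0.013) × 0.3278^(2/3) × √0.0062 = 2.879 m/s. Hydraulic depth D_h = A/T = 1.157/0.87 = 1.33 m.
Froude number Fr = V/√(g·D_h) = 2.879/√(9.81×1.33) = 0.797, which is less than 1, so the flow is subcritical.

subcritical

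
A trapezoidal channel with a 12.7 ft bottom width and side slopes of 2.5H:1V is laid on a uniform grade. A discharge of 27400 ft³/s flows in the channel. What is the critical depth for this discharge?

At critical depth, Q² T / (g A³) = 1, i.e. A³/T = Q²/g = 27400²/32.2 = 23320000.
Trying y = 17.8 ft: A³/T = 10380000 — too small.
Trying y = 23.9 ft: A³/T = 39270000 — too large.
Trying y = 21.3 ft: A³/T = 23250000 — ≈ 23320000.

y_c = 21.3 ft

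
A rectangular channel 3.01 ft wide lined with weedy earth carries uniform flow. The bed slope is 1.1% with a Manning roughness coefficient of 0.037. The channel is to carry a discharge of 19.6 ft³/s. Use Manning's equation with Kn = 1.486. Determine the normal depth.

y_n = 1.77 ft

Manning's equation rearranged: A R^(2/3) = nQ / (1.486·√S) = 0.037 × 19.6 / (1.486 × √0.011) = 4.653.
Try y = 1.97 ft: A R^(2/3) = 5.334 — over.
Try y = 1.52 ft: A R^(2/3) = 3.798 — short.
Try y = 1.77 ft: A R^(2/3) = 4.642 — ≈ 4.653.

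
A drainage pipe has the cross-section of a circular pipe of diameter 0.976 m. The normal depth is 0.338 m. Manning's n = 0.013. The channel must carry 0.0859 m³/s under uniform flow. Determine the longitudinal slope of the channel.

S = 0.00022

For a circular section of diameter D = 0.976 m at depth y = 0.338 m, the central angle is θ = 2 arccos(1 − 2y/D) = 2.517 rad. Then A = (D²/8)(θ − sin θ) = 0.23 m² and P = Dθ/2 = 1.228 m.
Hydraulic radius R = A/P = 0.23/1.228 = 0.1873 m.
From Manning's equation, S = [nQ / (1 A R^(2/3))]² = [0.013 × 0.0859 / (1 × 0.23 × 0.1873^(2/3))]² = 0.00022.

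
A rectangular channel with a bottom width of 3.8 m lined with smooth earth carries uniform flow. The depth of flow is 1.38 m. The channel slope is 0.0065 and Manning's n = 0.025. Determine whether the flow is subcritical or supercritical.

Flow area A = b·y = 3.8 × 1.38 = 5.244 m². Wetted perimeter P = b + 2y = 3.8 + 2×1.38 = 6.56 m.
Hydraulic radius R = A/P = 5.244/6.56 = 0.7994 m.
V = (1/n) R^(2/3) √S = (1/0.025) × 0.7994^(2/3) × √0.0065 = 2.778 m/s. Hydraulic depth D_h = A/T = 5.244/3.8 = 1.38 m.
Froude number Fr = V/√(g·D_h) = 2.778/√(9.81×1.38) = 0.755, which is less than 1, so the flow is subcritical.

subcritical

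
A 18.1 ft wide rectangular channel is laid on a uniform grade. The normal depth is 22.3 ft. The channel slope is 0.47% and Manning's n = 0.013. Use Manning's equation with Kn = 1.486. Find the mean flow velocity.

Flow area A = b·y = 18.1 × 22.3 = 403.6 ft². Wetted perimeter P = b + 2y = 18.1 + 2×22.3 = 62.7 ft.
Hydraulic radius R = A/P = 403.6/62.7 = 6.437 ft.
From Manning's equation, V = (1.486/n) R^(2/3) S^(1/2) = (1.486/0.013) × 6.437^(2/3) × 0.0047^(1/2) = 27.1 ft/s.

V = 27.1 ft/s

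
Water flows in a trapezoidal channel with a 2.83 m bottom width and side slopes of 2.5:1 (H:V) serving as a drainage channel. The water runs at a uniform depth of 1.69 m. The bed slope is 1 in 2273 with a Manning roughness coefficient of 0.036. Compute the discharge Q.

Q = 6.94 m³/s

With bottom width b = 2.83 m and side slope z = 2.5: A = (b + zy)y = (2.83 + 2.5×1.69)×1.69 = 11.92 m²; P = b + 2y√(1+z²) = 2.83 + 2×1.69×2.693 = 11.93 m.
Hydraulic radius R = A/P = 11.92/11.93 = 0.9993 m.
Manning's equation: Q = (1/n) A R^(2/3) S^(1/2) = (1/0.036) × 11.92 × 0.9993^(2/3) × 0.0004399^(1/2) = 6.94 m³/s.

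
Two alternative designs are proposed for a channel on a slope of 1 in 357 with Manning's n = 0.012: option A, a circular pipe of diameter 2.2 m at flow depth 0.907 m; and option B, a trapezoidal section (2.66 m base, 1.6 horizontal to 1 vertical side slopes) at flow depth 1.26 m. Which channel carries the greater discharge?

channel B

Channel A: For a circular section of diameter D = 2.2 m at depth y = 0.907 m, the central angle is θ = 2 arccos(1 − 2y/D) = 2.789 rad. Then A = (D²/8)(θ − sin θ) = 1.478 m² and P = Dθ/2 = 3.068 m. Hydraulic radius R = A/P = 1.478/3.068 = 0.4819 m. Q_A = (1/0.012)·1.478·0.4819^(2/3)·√0.002801 = 4.007 m³/s.
Channel B: With bottom width b = 2.66 m and side slope z = 1.6: A = (b + zy)y = (2.66 + 1.6×1.26)×1.26 = 5.892 m²; P = b + 2y√(1+z²) = 2.66 + 2×1.26×1.887 = 7.415 m. Hydraulic radius R = A/P = 5.892/7.415 = 0.7946 m. Q_B = (1/0.012)·5.892·0.7946^(2/3)·√0.002801 = 22.29 m³/s.
Q_A = 4.007 m³/s vs Q_B = 22.29 m³/s, so channel B carries more.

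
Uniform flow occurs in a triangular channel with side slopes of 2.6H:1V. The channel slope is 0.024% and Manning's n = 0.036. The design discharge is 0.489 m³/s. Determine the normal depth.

Manning's equation rearranged: A R^(2/3) = nQ / (1·√S) = 0.036 × 0.489 / (√0.00024) = 1.136.
Trying y = 1.09 m: A R^(2/3) = 1.968 — high.
Trying y = 0.683 m: A R^(2/3) = 0.5659 — low.
Trying y = 0.887 m: A R^(2/3) = 1.136 — close enough.

y_n = 0.887 m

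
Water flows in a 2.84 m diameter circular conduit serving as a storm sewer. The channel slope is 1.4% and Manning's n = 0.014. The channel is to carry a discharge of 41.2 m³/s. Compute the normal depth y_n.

y_n = 2.25 m

Manning's equation rearranged: A R^(2/3) = nQ / (1·√S) = 0.014 × 41.2 / (√0.014) = 4.875.
At y = 1.57 m: A R^(2/3) = 2.977 — short.
At y = 2.25 m: A R^(2/3) = 4.88 — close enough.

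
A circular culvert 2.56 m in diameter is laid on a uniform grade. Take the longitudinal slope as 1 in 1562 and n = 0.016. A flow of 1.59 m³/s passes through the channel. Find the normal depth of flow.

y_n = 0.896 m

Manning's equation rearranged: A R^(2/3) = nQ / (1·√S) = 0.016 × 1.59 / (√0.0006402) = 1.005.
Trying y = 0.682 m: A R^(2/3) = 0.5937 — too small.
Trying y = 1.12 m: A R^(2/3) = 1.515 — too large.
Trying y = 0.896 m: A R^(2/3) = 1.005 — ≈ 1.005.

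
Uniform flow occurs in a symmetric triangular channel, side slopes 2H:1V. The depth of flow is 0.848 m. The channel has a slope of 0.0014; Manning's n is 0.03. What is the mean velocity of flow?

V = 0.653 m/s

For a triangular section with side slope z = 2: A = zy² = 2×0.848² = 1.438 m²; P = 2y√(1+z²) = 2×0.848×2.236 = 3.792 m.
Hydraulic radius R = A/P = 1.438/3.792 = 0.3792 m.
From Manning's equation, V = (1/n) R^(2/3) S^(1/2) = (1/0.03) × 0.3792^(2/3) × 0.0014^(1/2) = 0.653 m/s.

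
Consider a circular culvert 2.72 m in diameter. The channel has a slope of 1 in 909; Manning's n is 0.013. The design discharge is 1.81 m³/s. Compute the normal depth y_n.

y_n = 0.731 m

Manning's equation rearranged: A R^(2/3) = nQ / (1·√S) = 0.013 × 1.81 / (√0.0011) = 0.7094.
Trying y = 0.648 m: A R^(2/3) = 0.5593 — low.
Trying y = 0.858 m: A R^(2/3) = 0.9694 — high.
Trying y = 0.731 m: A R^(2/3) = 0.71 — close enough.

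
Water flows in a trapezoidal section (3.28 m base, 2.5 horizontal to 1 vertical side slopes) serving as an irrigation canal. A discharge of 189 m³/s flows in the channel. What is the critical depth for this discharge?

y_c = 3.51 m

At critical depth, Q² T / (g A³) = 1, i.e. A³/T = Q²/g = 189²/9.81 = 3641.
Trying y = 4.49 m: A³/T = 10740 — over.
Trying y = 3.03 m: A³/T = 1931 — short.
Trying y = 3.51 m: A³/T = 3637 — ≈ 3641.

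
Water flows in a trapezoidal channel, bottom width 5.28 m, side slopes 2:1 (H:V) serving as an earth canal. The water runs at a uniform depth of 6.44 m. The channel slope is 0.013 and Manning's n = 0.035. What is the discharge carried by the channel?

Q = 867 m³/s

With bottom width b = 5.28 m and side slope z = 2: A = (b + zy)y = (5.28 + 2×6.44)×6.44 = 117 m²; P = b + 2y√(1+z²) = 5.28 + 2×6.44×2.236 = 34.08 m.
Hydraulic radius R = A/P = 117/34.08 = 3.432 m.
Manning's equation: Q = (1/n) A R^(2/3) S^(1/2) = (1/0.035) × 117 × 3.432^(2/3) × 0.013^(1/2) = 867 m³/s.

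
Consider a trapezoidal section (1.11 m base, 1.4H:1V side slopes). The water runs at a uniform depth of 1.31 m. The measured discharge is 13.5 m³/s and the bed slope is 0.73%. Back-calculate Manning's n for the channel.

n = 0.019

With bottom width b = 1.11 m and side slope z = 1.4: A = (b + zy)y = (1.11 + 1.4×1.31)×1.31 = 3.857 m²; P = b + 2y√(1+z²) = 1.11 + 2×1.31×1.72 = 5.618 m.
Hydraulic radius R = A/P = 3.857/5.618 = 0.6865 m.
Rearranging Manning's equation: n = (1/Q) A R^(2/3) S^(1/2) = (1/13.5) × 3.857 × 0.6865^(2/3) × √0.0073 = 0.019.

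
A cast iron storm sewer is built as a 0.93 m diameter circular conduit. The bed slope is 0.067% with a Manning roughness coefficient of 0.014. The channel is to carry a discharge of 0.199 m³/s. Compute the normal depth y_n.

y_n = 0.42 m

Manning's equation rearranged: A R^(2/3) = nQ / (1·√S) = 0.014 × 0.199 / (√0.00067) = 0.1076.
Try y = 0.52 m: A R^(2/3) = 0.1545 — too large.
Try y = 0.332 m: A R^(2/3) = 0.07009 — too small.
Try y = 0.42 m: A R^(2/3) = 0.1077 — matches.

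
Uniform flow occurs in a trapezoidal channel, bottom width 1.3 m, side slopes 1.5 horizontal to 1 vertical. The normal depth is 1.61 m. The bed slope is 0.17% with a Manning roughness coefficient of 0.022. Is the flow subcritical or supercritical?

With bottom width b = 1.3 m and side slope z = 1.5: A = (b + zy)y = (1.3 + 1.5×1.61)×1.61 = 5.981 m²; P = b + 2y√(1+z²) = 1.3 + 2×1.61×1.803 = 7.105 m.
Hydraulic radius R = A/P = 5.981/7.105 = 0.8418 m.
V = (1/n) R^(2/3) √S = (1/0.022) × 0.8418^(2/3) × √0.0017 = 1.671 m/s. Hydraulic depth D_h = A/T = 5.981/6.13 = 0.9757 m.
Froude number Fr = V/√(g·D_h) = 1.671/√(9.81×0.9757) = 0.54, which is less than 1, so the flow is subcritical.

subcritical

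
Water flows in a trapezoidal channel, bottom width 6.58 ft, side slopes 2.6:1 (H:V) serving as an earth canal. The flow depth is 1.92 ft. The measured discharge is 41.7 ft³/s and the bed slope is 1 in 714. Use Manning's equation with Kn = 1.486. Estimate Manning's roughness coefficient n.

n = 0.035

With bottom width b = 6.58 ft and side slope z = 2.6: A = (b + zy)y = (6.58 + 2.6×1.92)×1.92 = 22.22 ft²; P = b + 2y√(1+z²) = 6.58 + 2×1.92×2.786 = 17.28 ft.
Hydraulic radius R = A/P = 22.22/17.28 = 1.286 ft.
Rearranging Manning's equation: n = (1.486/Q) A R^(2/3) S^(1/2) = (1.486/41.7) × 22.22 × 1.286^(2/3) × √0.001401 = 0.035.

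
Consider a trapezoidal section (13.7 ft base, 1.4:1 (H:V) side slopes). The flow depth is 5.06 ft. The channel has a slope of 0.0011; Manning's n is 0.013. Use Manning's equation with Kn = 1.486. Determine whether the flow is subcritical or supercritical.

subcritical

With bottom width b = 13.7 ft and side slope z = 1.4: A = (b + zy)y = (13.7 + 1.4×5.06)×5.06 = 105.2 ft²; P = b + 2y√(1+z²) = 13.7 + 2×5.06×1.72 = 31.11 ft.
Hydraulic radius R = A/P = 105.2/31.11 = 3.38 ft.
V = (1.486/n) R^(2/3) √S = (1.486/0.013) × 3.38^(2/3) × √0.0011 = 8.539 ft/s. Hydraulic depth D_h = A/T = 105.2/27.87 = 3.774 ft.
Froude number Fr = V/√(g·D_h) = 8.539/√(32.2×3.774) = 0.775, which is less than 1, so the flow is subcritical.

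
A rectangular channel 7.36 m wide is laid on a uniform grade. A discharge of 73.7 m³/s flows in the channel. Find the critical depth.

For a rectangular channel, critical depth y_c = (q²/g)^(1/3) where q = Q/b = 73.7/7.36 = 10.01 m²/s.
So y_c = (10.01²/9.81)^(1/3) = 2.17 m.

y_c = 2.17 m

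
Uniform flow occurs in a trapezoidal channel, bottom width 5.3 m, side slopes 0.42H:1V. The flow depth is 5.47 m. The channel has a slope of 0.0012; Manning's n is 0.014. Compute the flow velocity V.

V = 4.46 m/s

With bottom width b = 5.3 m and side slope z = 0.42: A = (b + zy)y = (5.3 + 0.42×5.47)×5.47 = 41.56 m²; P = b + 2y√(1+z²) = 5.3 + 2×5.47×1.085 = 17.17 m.
Hydraulic radius R = A/P = 41.56/17.17 = 2.421 m.
From Manning's equation, V = (1/n) R^(2/3) S^(1/2) = (1/0.014) × 2.421^(2/3) × 0.0012^(1/2) = 4.46 m/s.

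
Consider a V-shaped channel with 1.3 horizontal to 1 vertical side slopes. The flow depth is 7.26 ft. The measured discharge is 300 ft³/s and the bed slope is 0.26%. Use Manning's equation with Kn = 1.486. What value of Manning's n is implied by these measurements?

For a triangular section with side slope z = 1.3: A = zy² = 1.3×7.26² = 68.52 ft²; P = 2y√(1+z²) = 2×7.26×1.64 = 23.81 ft.
Hydraulic radius R = A/P = 68.52/23.81 = 2.877 ft.
Rearranging Manning's equation: n = (1.486/Q) A R^(2/3) S^(1/2) = (1.486/300) × 68.52 × 2.877^(2/3) × √0.0026 = 0.035.

n = 0.035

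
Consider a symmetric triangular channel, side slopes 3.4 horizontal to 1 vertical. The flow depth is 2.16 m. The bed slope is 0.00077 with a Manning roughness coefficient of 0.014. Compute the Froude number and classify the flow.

For a triangular section with side slope z = 3.4: A = zy² = 3.4×2.16² = 15.86 m²; P = 2y√(1+z²) = 2×2.16×3.544 = 15.31 m.
Hydraulic radius R = A/P = 15.86/15.31 = 1.036 m.
V = (1/n) R^(2/3) √S = (1/0.014) × 1.036^(2/3) × √0.00077 = 2.03 m/s. Hydraulic depth D_h = A/T = 15.86/14.69 = 1.08 m.
Froude number Fr = V/√(g·D_h) = 2.03/√(9.81×1.08) = 0.624, which is less than 1, so the flow is subcritical.

subcritical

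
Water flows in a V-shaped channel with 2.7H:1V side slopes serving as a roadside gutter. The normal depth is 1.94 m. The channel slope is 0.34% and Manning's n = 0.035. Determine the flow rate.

Q = 15.9 m³/s

For a triangular section with side slope z = 2.7: A = zy² = 2.7×1.94² = 10.16 m²; P = 2y√(1+z²) = 2×1.94×2.879 = 11.17 m.
Hydraulic radius R = A/P = 10.16/11.17 = 0.9096 m.
Manning's equation: Q = (1/n) A R^(2/3) S^(1/2) = (1/0.035) × 10.16 × 0.9096^(2/3) × 0.0034^(1/2) = 15.9 m³/s.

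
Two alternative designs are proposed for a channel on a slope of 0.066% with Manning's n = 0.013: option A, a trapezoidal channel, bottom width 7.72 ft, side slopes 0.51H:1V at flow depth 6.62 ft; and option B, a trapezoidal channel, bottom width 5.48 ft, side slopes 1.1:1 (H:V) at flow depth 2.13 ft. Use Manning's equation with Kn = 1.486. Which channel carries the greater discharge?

Channel A: With bottom width b = 7.72 ft and side slope z = 0.51: A = (b + zy)y = (7.72 + 0.51×6.62)×6.62 = 73.46 ft²; P = b + 2y√(1+z²) = 7.72 + 2×6.62×1.123 = 22.58 ft. Hydraulic radius R = A/P = 73.46/22.58 = 3.253 ft. Q_A = (1.486/0.013)·73.46·3.253^(2/3)·√0.00066 = 473.6 ft³/s.
Channel B: With bottom width b = 5.48 ft and side slope z = 1.1: A = (b + zy)y = (5.48 + 1.1×2.13)×2.13 = 16.66 ft²; P = b + 2y√(1+z²) = 5.48 + 2×2.13×1.487 = 11.81 ft. Hydraulic radius R = A/P = 16.66/11.81 = 1.411 ft. Q_B = (1.486/0.013)·16.66·1.411^(2/3)·√0.00066 = 61.55 ft³/s.
Q_A = 473.6 ft³/s vs Q_B = 61.55 ft³/s, so channel A carries more.

channel A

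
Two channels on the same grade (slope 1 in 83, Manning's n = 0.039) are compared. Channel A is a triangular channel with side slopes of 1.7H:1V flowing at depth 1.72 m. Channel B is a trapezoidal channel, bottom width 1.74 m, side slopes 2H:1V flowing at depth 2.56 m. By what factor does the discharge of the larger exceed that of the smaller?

Channel A: For a triangular section with side slope z = 1.7: A = zy² = 1.7×1.72² = 5.029 m²; P = 2y√(1+z²) = 2×1.72×1.972 = 6.785 m. Hydraulic radius R = A/P = 5.029/6.785 = 0.7413 m. Q_A = (1/0.039)·5.029·0.7413^(2/3)·√0.01205 = 11.59 m³/s.
Channel B: With bottom width b = 1.74 m and side slope z = 2: A = (b + zy)y = (1.74 + 2×2.56)×2.56 = 17.56 m²; P = b + 2y√(1+z²) = 1.74 + 2×2.56×2.236 = 13.19 m. Hydraulic radius R = A/P = 17.56/13.19 = 1.332 m. Q_B = (1/0.039)·17.56·1.332^(2/3)·√0.01205 = 59.82 m³/s.
The larger discharge is 59.82 m³/s and the smaller is 11.59 m³/s; the ratio is 5.16.

5.16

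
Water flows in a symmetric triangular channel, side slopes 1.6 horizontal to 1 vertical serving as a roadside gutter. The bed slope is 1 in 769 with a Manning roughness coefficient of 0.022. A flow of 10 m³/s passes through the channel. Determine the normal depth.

Manning's equation rearranged: A R^(2/3) = nQ / (1·√S) = 0.022 × 10 / (√0.0013) = 6.101.
Trying y = 1.53 m: A R^(2/3) = 2.807 — short.
Trying y = 2.32 m: A R^(2/3) = 8.518 — over.
Trying y = 2.05 m: A R^(2/3) = 6.124 — ≈ 6.101.

y_n = 2.05 m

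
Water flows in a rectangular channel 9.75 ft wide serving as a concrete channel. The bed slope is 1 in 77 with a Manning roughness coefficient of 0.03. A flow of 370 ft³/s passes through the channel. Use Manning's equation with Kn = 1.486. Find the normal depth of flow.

Manning's equation rearranged: A R^(2/3) = nQ / (1.486·√S) = 0.03 × 370 / (1.486 × √0.01299) = 65.55.
Trying y = 4.61 ft: A R^(2/3) = 79.88 — too large.
Trying y = 3.98 ft: A R^(2/3) = 65.46 — close enough.

y_n = 3.98 ft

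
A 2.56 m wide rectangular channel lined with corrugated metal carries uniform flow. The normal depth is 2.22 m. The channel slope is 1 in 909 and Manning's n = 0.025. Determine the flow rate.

Flow area A = b·y = 2.56 × 2.22 = 5.683 m². Wetted perimeter P = b + 2y = 2.56 + 2×2.22 = 7 m.
Hydraulic radius R = A/P = 5.683/7 = 0.8119 m.
Manning's equation: Q = (1/n) A R^(2/3) S^(1/2) = (1/0.025) × 5.683 × 0.8119^(2/3) × 0.0011^(1/2) = 6.56 m³/s.

Q = 6.56 m³/s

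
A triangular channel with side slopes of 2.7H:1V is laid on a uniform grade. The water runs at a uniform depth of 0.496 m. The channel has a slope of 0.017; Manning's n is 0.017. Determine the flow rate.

For a triangular section with side slope z = 2.7: A = zy² = 2.7×0.496² = 0.6642 m²; P = 2y√(1+z²) = 2×0.496×2.879 = 2.856 m.
Hydraulic radius R = A/P = 0.6642/2.856 = 0.2326 m.
Manning's equation: Q = (1/n) A R^(2/3) S^(1/2) = (1/0.017) × 0.6642 × 0.2326^(2/3) × 0.017^(1/2) = 1.93 m³/s.

Q = 1.93 m³/s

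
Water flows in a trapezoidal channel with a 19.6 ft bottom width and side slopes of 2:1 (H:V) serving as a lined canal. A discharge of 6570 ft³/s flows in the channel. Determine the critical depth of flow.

y_c = 10.7 ft

At critical depth, Q² T / (g A³) = 1, i.e. A³/T = Q²/g = 6570²/32.2 = 1341000.
Try y = 12.9 ft: A³/T = 2821000 — too large.
Try y = 8.51 ft: A³/T = 564200 — too small.
Try y = 10.7 ft: A³/T = 1353000 — ≈ 1341000.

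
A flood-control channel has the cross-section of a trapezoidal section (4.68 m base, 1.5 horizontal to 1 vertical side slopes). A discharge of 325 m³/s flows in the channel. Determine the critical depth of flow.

y_c = 4.92 m

At critical depth, Q² T / (g A³) = 1, i.e. A³/T = Q²/g = 325²/9.81 = 10770.
At y = 3.58 m: A³/T = 3020 — low.
At y = 4.92 m: A³/T = 10750 — matches.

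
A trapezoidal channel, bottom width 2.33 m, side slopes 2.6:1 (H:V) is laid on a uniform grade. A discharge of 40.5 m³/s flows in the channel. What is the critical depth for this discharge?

At critical depth, Q² T / (g A³) = 1, i.e. A³/T = Q²/g = 40.5²/9.81 = 167.2.
At y = 1.6 m: A³/T = 105.1 — low.
At y = 2.25 m: A³/T = 444.4 — high.
At y = 1.79 m: A³/T = 167.9 — close enough.

y_c = 1.79 m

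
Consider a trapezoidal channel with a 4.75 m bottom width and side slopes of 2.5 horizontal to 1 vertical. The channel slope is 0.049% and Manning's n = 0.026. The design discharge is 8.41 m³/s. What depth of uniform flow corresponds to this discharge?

y_n = 1.32 m

Manning's equation rearranged: A R^(2/3) = nQ / (1·√S) = 0.026 × 8.41 / (√0.00049) = 9.878.
At y = 1.52 m: A R^(2/3) = 13.04 — too large.
At y = 1.32 m: A R^(2/3) = 9.876 — close enough.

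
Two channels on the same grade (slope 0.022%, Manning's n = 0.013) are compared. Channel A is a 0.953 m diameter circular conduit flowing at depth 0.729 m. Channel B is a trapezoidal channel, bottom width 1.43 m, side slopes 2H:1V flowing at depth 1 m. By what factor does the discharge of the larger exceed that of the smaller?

Channel A: For a circular section of diameter D = 0.953 m at depth y = 0.729 m, the central angle is θ = 2 arccos(1 − 2y/D) = 4.259 rad. Then A = (D²/8)(θ − sin θ) = 0.5855 m² and P = Dθ/2 = 2.029 m. Hydraulic radius R = A/P = 0.5855/2.029 = 0.2885 m. Q_A = (1/0.013)·0.5855·0.2885^(2/3)·√0.00022 = 0.2917 m³/s.
Channel B: With bottom width b = 1.43 m and side slope z = 2: A = (b + zy)y = (1.43 + 2×1)×1 = 3.43 m²; P = b + 2y√(1+z²) = 1.43 + 2×1×2.236 = 5.902 m. Hydraulic radius R = A/P = 3.43/5.902 = 0.5811 m. Q_B = (1/0.013)·3.43·0.5811^(2/3)·√0.00022 = 2.725 m³/s.
The larger discharge is 2.725 m³/s and the smaller is 0.2917 m³/s; the ratio is 9.34.

9.34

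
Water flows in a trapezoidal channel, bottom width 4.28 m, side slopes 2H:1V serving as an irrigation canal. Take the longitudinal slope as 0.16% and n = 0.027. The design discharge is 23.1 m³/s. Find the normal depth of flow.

Manning's equation rearranged: A R^(2/3) = nQ / (1·√S) = 0.027 × 23.1 / (√0.0016) = 15.59.
Try y = 2.19 m: A R^(2/3) = 23.14 — too large.
Try y = 1.57 m: A R^(2/3) = 11.89 — too small.
Try y = 1.8 m: A R^(2/3) = 15.57 — ≈ 15.59.

y_n = 1.8 m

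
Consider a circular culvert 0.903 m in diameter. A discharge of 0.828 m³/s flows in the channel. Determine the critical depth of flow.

At critical depth, Q² T / (g A³) = 1, i.e. A³/T = Q²/g = 0.828²/9.81 = 0.06989.
Trying y = 0.424 m: A³/T = 0.0286 — low.
Trying y = 0.536 m: A³/T = 0.07004 — close enough.

y_c = 0.536 m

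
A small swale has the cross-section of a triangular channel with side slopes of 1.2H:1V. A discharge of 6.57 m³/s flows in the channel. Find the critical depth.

At critical depth, Q² T / (g A³) = 1, i.e. A³/T = Q²/g = 6.57²/9.81 = 4.4.
At y = 1.73 m: A³/T = 11.16 — over.
At y = 1.09 m: A³/T = 1.108 — short.
At y = 1.44 m: A³/T = 4.458 — ≈ 4.4.

y_c = 1.44 m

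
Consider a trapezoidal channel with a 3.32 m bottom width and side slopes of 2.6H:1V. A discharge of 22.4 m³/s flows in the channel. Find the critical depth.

y_c = 1.22 m

At critical depth, Q² T / (g A³) = 1, i.e. A³/T = Q²/g = 22.4²/9.81 = 51.15.
Try y = 1.08 m: A³/T = 32.44 — short.
Try y = 1.36 m: A³/T = 78.01 — over.
Try y = 1.22 m: A³/T = 51.41 — ≈ 51.15.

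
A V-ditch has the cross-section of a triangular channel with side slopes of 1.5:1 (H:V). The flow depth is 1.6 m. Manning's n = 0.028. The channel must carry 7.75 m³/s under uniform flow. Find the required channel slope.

S = 0.00549

For a triangular section with side slope z = 1.5: A = zy² = 1.5×1.6² = 3.84 m²; P = 2y√(1+z²) = 2×1.6×1.803 = 5.769 m.
Hydraulic radius R = A/P = 3.84/5.769 = 0.6656 m.
From Manning's equation, S = [nQ / (1 A R^(2/3))]² = [0.028 × 7.75 / (1 × 3.84 × 0.6656^(2/3))]² = 0.00549.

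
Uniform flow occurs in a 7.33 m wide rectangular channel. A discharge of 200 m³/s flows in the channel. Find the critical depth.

y_c = 4.23 m

For a rectangular channel, critical depth y_c = (q²/g)^(1/3) where q = Q/b = 200/7.33 = 27.29 m²/s.
So y_c = (27.29²/9.81)^(1/3) = 4.23 m.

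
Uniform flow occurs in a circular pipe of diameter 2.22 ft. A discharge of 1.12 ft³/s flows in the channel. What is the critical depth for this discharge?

At critical depth, Q² T / (g A³) = 1, i.e. A³/T = Q²/g = 1.12²/32.2 = 0.03896.
Try y = 0.419 ft: A³/T = 0.0751 — over.
Try y = 0.243 ft: A³/T = 0.008777 — short.
Try y = 0.355 ft: A³/T = 0.03916 — matches.

y_c = 0.355 ft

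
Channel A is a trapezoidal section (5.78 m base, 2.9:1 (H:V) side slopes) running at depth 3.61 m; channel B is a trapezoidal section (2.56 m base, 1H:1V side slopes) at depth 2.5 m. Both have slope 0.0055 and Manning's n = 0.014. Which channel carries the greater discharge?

Channel A: With bottom width b = 5.78 m and side slope z = 2.9: A = (b + zy)y = (5.78 + 2.9×3.61)×3.61 = 58.66 m²; P = b + 2y√(1+z²) = 5.78 + 2×3.61×3.068 = 27.93 m. Hydraulic radius R = A/P = 58.66/27.93 = 2.1 m. Q_A = (1/0.014)·58.66·2.1^(2/3)·√0.0055 = 509.6 m³/s.
Channel B: With bottom width b = 2.56 m and side slope z = 1: A = (b + zy)y = (2.56 + 1×2.5)×2.5 = 12.65 m²; P = b + 2y√(1+z²) = 2.56 + 2×2.5×1.414 = 9.631 m. Hydraulic radius R = A/P = 12.65/9.631 = 1.313 m. Q_B = (1/0.014)·12.65·1.313^(2/3)·√0.0055 = 80.37 m³/s.
Q_A = 509.6 m³/s vs Q_B = 80.37 m³/s, so channel A carries more.

channel A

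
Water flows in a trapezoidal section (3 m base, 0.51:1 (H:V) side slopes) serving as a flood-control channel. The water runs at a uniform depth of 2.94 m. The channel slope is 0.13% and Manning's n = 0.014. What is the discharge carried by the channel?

With bottom width b = 3 m and side slope z = 0.51: A = (b + zy)y = (3 + 0.51×2.94)×2.94 = 13.23 m²; P = b + 2y√(1+z²) = 3 + 2×2.94×1.123 = 9.601 m.
Hydraulic radius R = A/P = 13.23/9.601 = 1.378 m.
Manning's equation: Q = (1/n) A R^(2/3) S^(1/2) = (1/0.014) × 13.23 × 1.378^(2/3) × 0.0013^(1/2) = 42.2 m³/s.

Q = 42.2 m³/s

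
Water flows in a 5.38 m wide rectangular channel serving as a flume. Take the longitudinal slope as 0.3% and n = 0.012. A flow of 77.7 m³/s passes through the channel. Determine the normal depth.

y_n = 2.62 m

Manning's equation rearranged: A R^(2/3) = nQ / (1·√S) = 0.012 × 77.7 / (√0.003) = 17.02.
At y = 2.19 m: A R^(2/3) = 13.36 — short.
At y = 3.25 m: A R^(2/3) = 22.62 — over.
At y = 2.62 m: A R^(2/3) = 17.02 — close enough.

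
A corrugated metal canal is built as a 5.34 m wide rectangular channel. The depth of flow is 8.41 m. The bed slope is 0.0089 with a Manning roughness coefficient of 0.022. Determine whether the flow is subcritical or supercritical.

subcritical

Flow area A = b·y = 5.34 × 8.41 = 44.91 m². Wetted perimeter P = b + 2y = 5.34 + 2×8.41 = 22.16 m.
Hydraulic radius R = A/P = 44.91/22.16 = 2.027 m.
V = (1/n) R^(2/3) √S = (1/0.022) × 2.027^(2/3) × √0.0089 = 6.867 m/s. Hydraulic depth D_h = A/T = 44.91/5.34 = 8.41 m.
Froude number Fr = V/√(g·D_h) = 6.867/√(9.81×8.41) = 0.756, which is less than 1, so the flow is subcritical.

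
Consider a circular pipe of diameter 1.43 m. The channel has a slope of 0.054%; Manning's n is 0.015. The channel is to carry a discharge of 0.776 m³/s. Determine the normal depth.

y_n = 0.814 m

Manning's equation rearranged: A R^(2/3) = nQ / (1·√S) = 0.015 × 0.776 / (√0.00054) = 0.5009.
Trying y = 1.02 m: A R^(2/3) = 0.6939 — high.
Trying y = 0.731 m: A R^(2/3) = 0.4199 — low.
Trying y = 0.814 m: A R^(2/3) = 0.5007 — close enough.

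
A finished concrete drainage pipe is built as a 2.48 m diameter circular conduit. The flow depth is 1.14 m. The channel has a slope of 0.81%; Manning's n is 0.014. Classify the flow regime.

supercritical

For a circular section of diameter D = 2.48 m at depth y = 1.14 m, the central angle is θ = 2 arccos(1 − 2y/D) = 2.98 rad. Then A = (D²/8)(θ − sin θ) = 2.168 m² and P = Dθ/2 = 3.695 m.
Hydraulic radius R = A/P = 2.168/3.695 = 0.5866 m.
V = (1/n) R^(2/3) √S = (1/0.014) × 0.5866^(2/3) × √0.0081 = 4.505 m/s. Hydraulic depth D_h = A/T = 2.168/2.472 = 0.8769 m.
Froude number Fr = V/√(g·D_h) = 4.505/√(9.81×0.8769) = 1.54, which is greater than 1, so the flow is supercritical.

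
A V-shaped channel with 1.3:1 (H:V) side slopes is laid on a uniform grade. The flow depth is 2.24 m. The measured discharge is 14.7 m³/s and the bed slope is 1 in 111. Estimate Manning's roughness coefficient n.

For a triangular section with side slope z = 1.3: A = zy² = 1.3×2.24² = 6.523 m²; P = 2y√(1+z²) = 2×2.24×1.64 = 7.348 m.
Hydraulic radius R = A/P = 6.523/7.348 = 0.8877 m.
Rearranging Manning's equation: n = (1/Q) A R^(2/3) S^(1/2) = (1/14.7) × 6.523 × 0.8877^(2/3) × √0.009009 = 0.0389.

n = 0.0389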